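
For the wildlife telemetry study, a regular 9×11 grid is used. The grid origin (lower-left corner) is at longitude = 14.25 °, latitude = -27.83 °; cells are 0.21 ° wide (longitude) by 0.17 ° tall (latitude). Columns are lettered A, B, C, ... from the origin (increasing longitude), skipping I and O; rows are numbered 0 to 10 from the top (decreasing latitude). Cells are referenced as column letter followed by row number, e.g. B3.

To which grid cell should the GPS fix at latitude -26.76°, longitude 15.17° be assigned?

Column index: ⌊(15.17 − 14.25) / 0.21⌋ = ⌊4.381⌋ = 4 → column E
Row offset from origin: ⌊(-26.76 − -27.83) / 0.17⌋ = ⌊6.294⌋ = 6 → row 4 (counted from top)

E4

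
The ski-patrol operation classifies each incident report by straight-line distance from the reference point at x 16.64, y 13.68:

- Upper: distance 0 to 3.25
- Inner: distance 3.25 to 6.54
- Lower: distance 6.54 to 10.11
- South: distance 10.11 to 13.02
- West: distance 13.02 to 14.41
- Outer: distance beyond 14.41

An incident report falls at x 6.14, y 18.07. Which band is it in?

Distance = √((6.14−16.64)² + (18.07−13.68)²) = √(110.250 + 19.272) = 11.381.
10.11 ≤ 11.381 < 13.02 → South.

South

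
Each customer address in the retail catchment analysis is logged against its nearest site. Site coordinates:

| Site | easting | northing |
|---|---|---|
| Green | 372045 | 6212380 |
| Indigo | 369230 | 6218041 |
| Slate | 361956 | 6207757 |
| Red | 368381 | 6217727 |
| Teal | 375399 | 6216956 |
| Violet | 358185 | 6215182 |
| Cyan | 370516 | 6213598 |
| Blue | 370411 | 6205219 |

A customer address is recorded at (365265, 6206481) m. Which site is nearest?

Slate

Squared distances to each site:
Green: 80766601.000; Indigo: 149354825.000; Slate: 12577657.000; Red: 136181972.000; Teal: 212423581.000; Violet: 125833801.000; Cyan: 78224690.000; Blue: 28073960.000.
Minimum at Slate.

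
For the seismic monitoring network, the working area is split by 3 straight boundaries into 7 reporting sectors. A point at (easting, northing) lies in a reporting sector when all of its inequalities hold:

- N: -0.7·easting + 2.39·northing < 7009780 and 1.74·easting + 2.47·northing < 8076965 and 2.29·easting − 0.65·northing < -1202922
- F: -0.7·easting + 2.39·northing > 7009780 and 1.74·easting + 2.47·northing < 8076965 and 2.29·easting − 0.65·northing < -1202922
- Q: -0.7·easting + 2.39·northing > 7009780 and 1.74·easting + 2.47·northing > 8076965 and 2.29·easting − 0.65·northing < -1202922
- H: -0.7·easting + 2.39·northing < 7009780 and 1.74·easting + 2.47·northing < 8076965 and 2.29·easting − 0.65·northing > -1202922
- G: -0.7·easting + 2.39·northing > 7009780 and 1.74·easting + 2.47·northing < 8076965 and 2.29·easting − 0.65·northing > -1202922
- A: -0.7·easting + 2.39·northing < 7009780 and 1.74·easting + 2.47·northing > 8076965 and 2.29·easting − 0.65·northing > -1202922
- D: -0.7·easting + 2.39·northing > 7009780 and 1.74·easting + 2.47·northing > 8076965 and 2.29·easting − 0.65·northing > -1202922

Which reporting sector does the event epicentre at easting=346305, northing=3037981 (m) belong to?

-0.7·346305 + 2.39·3037981 = 7018361.090, which is > 7009780
1.74·346305 + 2.47·3037981 = 8106383.770, which is > 8076965
2.29·346305 − 0.65·3037981 = -1181649.200, which is > -1202922
This sign pattern matches D.

D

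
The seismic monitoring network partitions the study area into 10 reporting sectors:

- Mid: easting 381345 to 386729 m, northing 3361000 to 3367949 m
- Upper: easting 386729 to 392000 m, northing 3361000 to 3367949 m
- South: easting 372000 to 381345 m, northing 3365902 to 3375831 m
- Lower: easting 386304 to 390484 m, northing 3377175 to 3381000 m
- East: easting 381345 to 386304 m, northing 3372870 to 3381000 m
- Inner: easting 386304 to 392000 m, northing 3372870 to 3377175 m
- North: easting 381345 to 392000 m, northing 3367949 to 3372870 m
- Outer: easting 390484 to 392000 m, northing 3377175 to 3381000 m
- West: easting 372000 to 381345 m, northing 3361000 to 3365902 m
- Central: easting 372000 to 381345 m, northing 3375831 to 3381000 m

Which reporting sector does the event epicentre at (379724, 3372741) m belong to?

The point has easting = 379724 and northing = 3372741.
Only South satisfies 372000 ≤ easting ≤ 381345 and 3365902 ≤ northing ≤ 3375831.

South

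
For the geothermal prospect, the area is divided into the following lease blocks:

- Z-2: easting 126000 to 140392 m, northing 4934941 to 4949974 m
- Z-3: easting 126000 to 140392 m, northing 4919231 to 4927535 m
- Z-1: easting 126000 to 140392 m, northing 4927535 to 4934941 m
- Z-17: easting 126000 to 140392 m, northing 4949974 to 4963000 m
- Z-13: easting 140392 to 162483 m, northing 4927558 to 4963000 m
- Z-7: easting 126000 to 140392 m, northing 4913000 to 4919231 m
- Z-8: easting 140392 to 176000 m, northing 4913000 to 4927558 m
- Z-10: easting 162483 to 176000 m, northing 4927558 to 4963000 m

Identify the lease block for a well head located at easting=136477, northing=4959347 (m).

The point has easting = 136477 and northing = 4959347.
Only Z-17 satisfies 126000 ≤ easting ≤ 140392 and 4949974 ≤ northing ≤ 4963000.

Z-17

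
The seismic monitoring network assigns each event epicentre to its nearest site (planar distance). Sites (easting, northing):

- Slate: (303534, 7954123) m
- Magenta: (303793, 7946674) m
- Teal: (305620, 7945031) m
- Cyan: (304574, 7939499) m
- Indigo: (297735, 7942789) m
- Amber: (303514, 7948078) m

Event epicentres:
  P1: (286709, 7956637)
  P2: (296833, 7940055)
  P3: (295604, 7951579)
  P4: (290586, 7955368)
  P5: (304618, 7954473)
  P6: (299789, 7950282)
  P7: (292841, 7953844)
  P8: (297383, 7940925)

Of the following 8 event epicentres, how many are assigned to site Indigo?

2

P1 → Slate
P2 → Indigo
P3 → Slate
P4 → Slate
P5 → Slate
P6 → Amber
P7 → Slate
P8 → Indigo
2 of the 8 go to Indigo.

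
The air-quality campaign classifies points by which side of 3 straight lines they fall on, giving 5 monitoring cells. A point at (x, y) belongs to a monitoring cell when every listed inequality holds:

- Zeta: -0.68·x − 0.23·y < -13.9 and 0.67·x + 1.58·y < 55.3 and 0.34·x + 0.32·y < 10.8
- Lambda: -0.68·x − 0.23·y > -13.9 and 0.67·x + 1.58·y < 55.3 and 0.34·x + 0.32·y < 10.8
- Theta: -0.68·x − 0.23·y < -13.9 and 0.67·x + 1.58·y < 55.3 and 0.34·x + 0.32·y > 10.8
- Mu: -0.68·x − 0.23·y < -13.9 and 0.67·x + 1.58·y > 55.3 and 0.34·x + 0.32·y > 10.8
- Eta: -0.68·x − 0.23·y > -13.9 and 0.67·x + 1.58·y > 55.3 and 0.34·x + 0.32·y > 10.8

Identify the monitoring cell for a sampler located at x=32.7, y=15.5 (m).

Theta

-0.68·32.7 − 0.23·15.5 = -25.801, which is < -13.9
0.67·32.7 + 1.58·15.5 = 46.399, which is < 55.3
0.34·32.7 + 0.32·15.5 = 16.078, which is > 10.8
This sign pattern matches Theta.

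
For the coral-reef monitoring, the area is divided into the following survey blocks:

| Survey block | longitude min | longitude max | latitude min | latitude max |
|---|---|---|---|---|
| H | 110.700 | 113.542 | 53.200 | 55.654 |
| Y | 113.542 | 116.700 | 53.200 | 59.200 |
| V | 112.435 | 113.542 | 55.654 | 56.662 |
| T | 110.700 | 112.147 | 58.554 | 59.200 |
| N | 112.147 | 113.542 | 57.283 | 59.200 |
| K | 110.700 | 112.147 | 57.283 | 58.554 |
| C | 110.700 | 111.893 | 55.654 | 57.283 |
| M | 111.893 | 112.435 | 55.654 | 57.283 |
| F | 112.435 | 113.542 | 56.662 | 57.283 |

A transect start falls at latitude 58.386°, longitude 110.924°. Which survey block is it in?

K

The point has longitude = 110.924 and latitude = 58.386.
Only K satisfies 110.700 ≤ longitude ≤ 112.147 and 57.283 ≤ latitude ≤ 58.554.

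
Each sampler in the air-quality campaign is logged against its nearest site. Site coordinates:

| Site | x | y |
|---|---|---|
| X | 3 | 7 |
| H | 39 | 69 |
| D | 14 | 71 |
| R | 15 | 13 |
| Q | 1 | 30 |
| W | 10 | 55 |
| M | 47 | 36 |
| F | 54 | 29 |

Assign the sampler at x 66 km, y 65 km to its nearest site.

H

Squared distances to each site:
X: 7333.000; H: 745.000; D: 2740.000; R: 5305.000; Q: 5450.000; W: 3236.000; M: 1202.000; F: 1440.000.
Minimum at H.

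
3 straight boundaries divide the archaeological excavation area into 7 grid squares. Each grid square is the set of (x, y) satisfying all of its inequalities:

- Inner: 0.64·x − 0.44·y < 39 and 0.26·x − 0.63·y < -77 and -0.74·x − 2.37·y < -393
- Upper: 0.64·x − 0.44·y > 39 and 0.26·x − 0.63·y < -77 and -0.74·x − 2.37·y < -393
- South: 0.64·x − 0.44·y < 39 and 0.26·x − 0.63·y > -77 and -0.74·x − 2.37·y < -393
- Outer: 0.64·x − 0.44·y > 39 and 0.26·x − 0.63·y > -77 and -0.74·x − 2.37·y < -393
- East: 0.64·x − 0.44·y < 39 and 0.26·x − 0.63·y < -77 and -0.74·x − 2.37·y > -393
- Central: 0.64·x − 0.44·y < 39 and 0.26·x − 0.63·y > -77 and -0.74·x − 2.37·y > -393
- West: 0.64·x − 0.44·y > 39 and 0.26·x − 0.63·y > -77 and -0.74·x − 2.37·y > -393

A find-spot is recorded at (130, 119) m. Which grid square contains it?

0.64·130 − 0.44·119 = 30.840, which is < 39
0.26·130 − 0.63·119 = -41.170, which is > -77
-0.74·130 − 2.37·119 = -378.230, which is > -393
This sign pattern matches Central.

Central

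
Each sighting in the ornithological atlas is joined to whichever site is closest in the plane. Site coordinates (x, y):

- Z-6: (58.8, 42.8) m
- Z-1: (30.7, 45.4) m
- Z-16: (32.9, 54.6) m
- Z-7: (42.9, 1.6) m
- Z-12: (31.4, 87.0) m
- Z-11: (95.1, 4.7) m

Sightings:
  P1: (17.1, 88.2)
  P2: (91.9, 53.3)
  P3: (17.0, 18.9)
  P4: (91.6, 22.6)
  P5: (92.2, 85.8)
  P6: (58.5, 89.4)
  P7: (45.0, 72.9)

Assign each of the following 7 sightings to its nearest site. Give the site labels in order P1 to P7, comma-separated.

P1 → Z-12 (d²=205.93)
P2 → Z-6 (d²=1205.86)
P3 → Z-1 (d²=889.94)
P4 → Z-11 (d²=332.66)
P5 → Z-6 (d²=2964.56)
P6 → Z-12 (d²=740.17)
P7 → Z-12 (d²=383.77)

Z-12, Z-6, Z-1, Z-11, Z-6, Z-12, Z-12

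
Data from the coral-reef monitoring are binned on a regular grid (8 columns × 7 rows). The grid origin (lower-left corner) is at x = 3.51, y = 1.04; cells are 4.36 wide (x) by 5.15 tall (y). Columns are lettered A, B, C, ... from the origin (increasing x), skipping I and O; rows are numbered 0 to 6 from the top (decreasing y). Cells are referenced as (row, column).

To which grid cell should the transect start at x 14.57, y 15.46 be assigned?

(4, C)

Column index: ⌊(14.57 − 3.51) / 4.36⌋ = ⌊2.537⌋ = 2 → column C
Row offset from origin: ⌊(15.46 − 1.04) / 5.15⌋ = ⌊2.800⌋ = 2 → row 4 (counted from top)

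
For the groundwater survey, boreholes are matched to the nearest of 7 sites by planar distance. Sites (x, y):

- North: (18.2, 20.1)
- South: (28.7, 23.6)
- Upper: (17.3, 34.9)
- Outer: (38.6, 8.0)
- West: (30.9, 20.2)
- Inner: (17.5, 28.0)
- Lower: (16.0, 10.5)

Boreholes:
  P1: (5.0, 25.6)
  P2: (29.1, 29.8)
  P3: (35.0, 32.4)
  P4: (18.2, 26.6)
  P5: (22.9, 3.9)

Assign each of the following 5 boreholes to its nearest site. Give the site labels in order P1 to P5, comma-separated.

P1 → Inner (d²=162.01)
P2 → South (d²=38.60)
P3 → South (d²=117.13)
P4 → Inner (d²=2.45)
P5 → Lower (d²=91.17)

Inner, South, South, Inner, Lower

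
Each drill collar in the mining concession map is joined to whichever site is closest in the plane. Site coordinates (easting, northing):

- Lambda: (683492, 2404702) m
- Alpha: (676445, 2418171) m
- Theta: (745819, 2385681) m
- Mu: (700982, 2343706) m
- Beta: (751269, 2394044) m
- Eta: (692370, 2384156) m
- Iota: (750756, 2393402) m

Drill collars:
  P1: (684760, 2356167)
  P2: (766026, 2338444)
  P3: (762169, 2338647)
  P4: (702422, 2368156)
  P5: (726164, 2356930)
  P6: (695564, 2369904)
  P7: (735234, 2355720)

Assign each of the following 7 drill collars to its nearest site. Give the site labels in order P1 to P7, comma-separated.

Mu, Theta, Theta, Eta, Mu, Eta, Theta

P1 → Mu (d²=418429805.00)
P2 → Theta (d²=2639657018.00)
P3 → Theta (d²=2479519656.00)
P4 → Eta (d²=357042704.00)
P5 → Mu (d²=809007300.00)
P6 → Eta (d²=213321140.00)
P7 → Theta (d²=1009703746.00)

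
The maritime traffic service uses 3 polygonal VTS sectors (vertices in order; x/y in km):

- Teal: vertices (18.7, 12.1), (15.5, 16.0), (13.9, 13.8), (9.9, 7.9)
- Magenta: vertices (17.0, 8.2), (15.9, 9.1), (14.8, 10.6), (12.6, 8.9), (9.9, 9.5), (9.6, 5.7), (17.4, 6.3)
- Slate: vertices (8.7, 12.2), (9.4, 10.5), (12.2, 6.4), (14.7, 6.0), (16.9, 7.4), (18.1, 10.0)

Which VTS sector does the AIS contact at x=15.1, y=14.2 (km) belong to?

Cast a ray rightward from (15.1, 14.2). For each polygon, the edges (by vertex number in listed order) whose endpoints lie on opposite sides of y = 14.2, where each meets that height, and whether that is right or left of the point:
Teal: 1–2 at x≈16.98 (right), 2–3 at x≈14.19 (left) → 1 crossing.
Magenta: no edge straddles that height → 0 crossings.
Slate: no edge straddles that height → 0 crossings.
Only Teal has an odd count, so the point is inside Teal.

Teal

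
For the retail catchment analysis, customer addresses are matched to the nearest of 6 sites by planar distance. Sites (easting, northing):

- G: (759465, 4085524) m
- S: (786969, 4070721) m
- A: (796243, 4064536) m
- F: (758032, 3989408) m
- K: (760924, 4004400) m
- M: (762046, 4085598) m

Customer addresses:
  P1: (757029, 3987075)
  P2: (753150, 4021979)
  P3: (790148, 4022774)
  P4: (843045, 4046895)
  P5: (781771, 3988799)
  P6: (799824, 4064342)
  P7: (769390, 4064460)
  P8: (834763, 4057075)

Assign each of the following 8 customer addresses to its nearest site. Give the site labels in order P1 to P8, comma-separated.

P1 → F (d²=6448898.00)
P2 → K (d²=369456317.00)
P3 → K (d²=1191646052.00)
P4 → A (d²=2501632085.00)
P5 → F (d²=563911002.00)
P6 → A (d²=12861197.00)
P7 → S (d²=348221362.00)
P8 → A (d²=1539456921.00)

F, K, K, A, F, A, S, A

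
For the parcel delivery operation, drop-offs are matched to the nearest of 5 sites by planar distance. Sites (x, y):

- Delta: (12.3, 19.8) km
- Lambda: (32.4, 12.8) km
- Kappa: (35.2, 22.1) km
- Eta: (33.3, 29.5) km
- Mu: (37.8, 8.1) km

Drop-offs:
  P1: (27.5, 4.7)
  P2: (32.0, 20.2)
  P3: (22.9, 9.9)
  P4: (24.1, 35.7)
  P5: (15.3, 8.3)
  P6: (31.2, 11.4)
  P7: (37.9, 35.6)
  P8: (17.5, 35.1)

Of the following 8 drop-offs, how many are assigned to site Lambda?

P1 → Lambda
P2 → Kappa
P3 → Lambda
P4 → Eta
P5 → Delta
P6 → Lambda
P7 → Eta
P8 → Delta
3 of the 8 go to Lambda.

3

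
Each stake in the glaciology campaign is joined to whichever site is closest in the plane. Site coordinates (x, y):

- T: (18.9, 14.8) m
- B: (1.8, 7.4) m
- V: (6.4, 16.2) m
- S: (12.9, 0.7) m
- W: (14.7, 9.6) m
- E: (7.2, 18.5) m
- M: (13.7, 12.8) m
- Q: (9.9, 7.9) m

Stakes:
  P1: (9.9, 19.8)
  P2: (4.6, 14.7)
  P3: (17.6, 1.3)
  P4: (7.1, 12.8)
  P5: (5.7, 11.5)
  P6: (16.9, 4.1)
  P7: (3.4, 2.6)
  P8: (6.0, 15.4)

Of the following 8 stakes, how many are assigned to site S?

2

P1 → E
P2 → V
P3 → S
P4 → V
P5 → V
P6 → S
P7 → B
P8 → V
2 of the 8 go to S.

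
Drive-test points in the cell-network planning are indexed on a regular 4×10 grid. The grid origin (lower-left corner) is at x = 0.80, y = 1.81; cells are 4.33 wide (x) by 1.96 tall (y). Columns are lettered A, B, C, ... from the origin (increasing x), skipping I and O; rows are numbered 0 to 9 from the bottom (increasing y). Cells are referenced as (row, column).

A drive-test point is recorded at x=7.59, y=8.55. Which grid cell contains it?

Column index: ⌊(7.59 − 0.80) / 4.33⌋ = ⌊1.568⌋ = 1 → column B
Row offset from origin: ⌊(8.55 − 1.81) / 1.96⌋ = ⌊3.439⌋ = 3 → row 3

(3, B)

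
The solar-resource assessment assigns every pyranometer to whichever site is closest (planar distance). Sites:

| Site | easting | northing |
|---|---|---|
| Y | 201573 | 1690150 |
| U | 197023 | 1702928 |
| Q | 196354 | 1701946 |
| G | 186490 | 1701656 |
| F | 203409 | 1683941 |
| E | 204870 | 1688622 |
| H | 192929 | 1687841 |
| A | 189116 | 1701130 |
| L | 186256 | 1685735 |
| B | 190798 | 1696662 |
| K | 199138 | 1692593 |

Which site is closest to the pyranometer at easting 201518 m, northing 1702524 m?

Squared distances to each site:
Y: 153118901.000; U: 20368241.000; Q: 27000980.000; G: 226594208.000; F: 348903770.000; E: 204501508.000; H: 289361410.000; A: 155752840.000; L: 514799165.000; B: 149281444.000; K: 104289161.000.
Minimum at U.

U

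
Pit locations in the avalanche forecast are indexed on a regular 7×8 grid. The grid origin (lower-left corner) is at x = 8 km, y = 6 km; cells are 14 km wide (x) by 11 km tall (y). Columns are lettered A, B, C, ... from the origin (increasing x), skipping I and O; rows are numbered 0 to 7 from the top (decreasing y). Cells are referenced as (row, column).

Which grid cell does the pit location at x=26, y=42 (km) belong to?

Column index: ⌊(26 − 8) / 14⌋ = ⌊1.286⌋ = 1 → column B
Row offset from origin: ⌊(42 − 6) / 11⌋ = ⌊3.273⌋ = 3 → row 4 (counted from top)

(4, B)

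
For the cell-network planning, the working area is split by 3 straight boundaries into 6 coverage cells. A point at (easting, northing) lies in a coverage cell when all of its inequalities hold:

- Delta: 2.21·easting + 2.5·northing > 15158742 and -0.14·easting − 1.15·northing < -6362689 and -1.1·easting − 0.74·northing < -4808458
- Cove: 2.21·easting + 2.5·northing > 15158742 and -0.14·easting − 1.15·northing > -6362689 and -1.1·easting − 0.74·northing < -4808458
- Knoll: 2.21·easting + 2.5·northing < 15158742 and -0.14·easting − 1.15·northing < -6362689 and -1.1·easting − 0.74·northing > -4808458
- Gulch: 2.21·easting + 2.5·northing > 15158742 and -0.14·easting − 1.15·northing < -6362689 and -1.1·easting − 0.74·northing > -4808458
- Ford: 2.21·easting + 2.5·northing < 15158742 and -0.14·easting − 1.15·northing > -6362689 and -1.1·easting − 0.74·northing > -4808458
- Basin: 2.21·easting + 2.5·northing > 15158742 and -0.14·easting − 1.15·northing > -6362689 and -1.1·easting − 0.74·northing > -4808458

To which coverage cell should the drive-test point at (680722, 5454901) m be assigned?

2.21·680722 + 2.5·5454901 = 15141648.120, which is < 15158742
-0.14·680722 − 1.15·5454901 = -6368437.230, which is < -6362689
-1.1·680722 − 0.74·5454901 = -4785420.940, which is > -4808458
This sign pattern matches Knoll.

Knoll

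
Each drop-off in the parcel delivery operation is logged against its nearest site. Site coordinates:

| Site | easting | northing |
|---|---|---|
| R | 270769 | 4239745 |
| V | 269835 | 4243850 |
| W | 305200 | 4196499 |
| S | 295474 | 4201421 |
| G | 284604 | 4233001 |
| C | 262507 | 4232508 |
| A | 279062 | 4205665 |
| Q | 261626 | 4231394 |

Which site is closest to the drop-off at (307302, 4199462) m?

Squared distances to each site:
R: 2957380178.000; V: 3374070633.000; W: 13197773.000; S: 143739265.000; G: 1640063725.000; C: 3098630141.000; A: 835974809.000; Q: 3105949600.000.
Minimum at W.

W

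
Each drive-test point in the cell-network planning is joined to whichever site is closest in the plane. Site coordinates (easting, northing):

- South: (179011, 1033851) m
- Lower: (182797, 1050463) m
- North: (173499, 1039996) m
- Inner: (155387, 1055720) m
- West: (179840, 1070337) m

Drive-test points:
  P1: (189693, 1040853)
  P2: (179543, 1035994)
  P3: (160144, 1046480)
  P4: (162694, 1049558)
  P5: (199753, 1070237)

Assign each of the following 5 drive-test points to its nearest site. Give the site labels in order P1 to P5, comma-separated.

Lower, South, Inner, Inner, West

P1 → Lower (d²=139906916.00)
P2 → South (d²=4875473.00)
P3 → Inner (d²=108006649.00)
P4 → Inner (d²=91362493.00)
P5 → West (d²=396537569.00)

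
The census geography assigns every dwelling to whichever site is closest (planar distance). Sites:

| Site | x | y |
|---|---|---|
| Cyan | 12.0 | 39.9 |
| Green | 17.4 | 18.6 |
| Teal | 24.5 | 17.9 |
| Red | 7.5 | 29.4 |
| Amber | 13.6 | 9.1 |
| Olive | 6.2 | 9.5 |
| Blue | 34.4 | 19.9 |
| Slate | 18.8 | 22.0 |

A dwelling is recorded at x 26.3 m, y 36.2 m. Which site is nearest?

Squared distances to each site:
Cyan: 218.180; Green: 388.970; Teal: 338.130; Red: 399.680; Amber: 895.700; Olive: 1116.900; Blue: 331.300; Slate: 257.890.
Minimum at Cyan.

Cyan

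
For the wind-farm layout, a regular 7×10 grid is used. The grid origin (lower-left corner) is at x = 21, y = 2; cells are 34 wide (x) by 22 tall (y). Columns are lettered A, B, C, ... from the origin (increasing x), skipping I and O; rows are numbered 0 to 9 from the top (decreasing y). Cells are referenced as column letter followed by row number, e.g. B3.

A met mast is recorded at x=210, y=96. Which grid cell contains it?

Column index: ⌊(210 − 21) / 34⌋ = ⌊5.559⌋ = 5 → column F
Row offset from origin: ⌊(96 − 2) / 22⌋ = ⌊4.273⌋ = 4 → row 5 (counted from top)

F5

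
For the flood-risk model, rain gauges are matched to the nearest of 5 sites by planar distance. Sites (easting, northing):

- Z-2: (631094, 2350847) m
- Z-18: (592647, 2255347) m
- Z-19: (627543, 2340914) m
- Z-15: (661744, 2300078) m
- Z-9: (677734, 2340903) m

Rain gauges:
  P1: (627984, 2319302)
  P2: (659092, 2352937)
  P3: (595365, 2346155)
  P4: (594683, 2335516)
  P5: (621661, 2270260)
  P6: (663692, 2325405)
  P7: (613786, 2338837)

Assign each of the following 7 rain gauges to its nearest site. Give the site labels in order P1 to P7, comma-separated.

P1 → Z-19 (d²=467273025.00)
P2 → Z-9 (d²=492341320.00)
P3 → Z-19 (d²=1062891765.00)
P4 → Z-19 (d²=1108918004.00)
P5 → Z-18 (d²=1064209765.00)
P6 → Z-9 (d²=437365768.00)
P7 → Z-19 (d²=193568978.00)

Z-19, Z-9, Z-19, Z-19, Z-18, Z-9, Z-19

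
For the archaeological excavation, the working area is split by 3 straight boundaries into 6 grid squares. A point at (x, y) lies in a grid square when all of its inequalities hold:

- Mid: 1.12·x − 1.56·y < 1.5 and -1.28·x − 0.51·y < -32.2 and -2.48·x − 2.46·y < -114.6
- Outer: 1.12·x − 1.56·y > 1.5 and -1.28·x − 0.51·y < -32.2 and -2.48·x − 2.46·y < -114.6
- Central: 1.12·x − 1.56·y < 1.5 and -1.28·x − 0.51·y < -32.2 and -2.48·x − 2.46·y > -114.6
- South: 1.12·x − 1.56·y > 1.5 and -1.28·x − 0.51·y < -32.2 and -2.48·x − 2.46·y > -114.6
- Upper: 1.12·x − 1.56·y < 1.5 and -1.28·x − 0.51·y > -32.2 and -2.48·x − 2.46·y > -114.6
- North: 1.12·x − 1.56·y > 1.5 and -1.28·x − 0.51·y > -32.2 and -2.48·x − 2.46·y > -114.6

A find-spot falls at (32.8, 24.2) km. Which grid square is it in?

Mid

1.12·32.8 − 1.56·24.2 = -1.016, which is < 1.5
-1.28·32.8 − 0.51·24.2 = -54.326, which is < -32.2
-2.48·32.8 − 2.46·24.2 = -140.876, which is < -114.6
This sign pattern matches Mid.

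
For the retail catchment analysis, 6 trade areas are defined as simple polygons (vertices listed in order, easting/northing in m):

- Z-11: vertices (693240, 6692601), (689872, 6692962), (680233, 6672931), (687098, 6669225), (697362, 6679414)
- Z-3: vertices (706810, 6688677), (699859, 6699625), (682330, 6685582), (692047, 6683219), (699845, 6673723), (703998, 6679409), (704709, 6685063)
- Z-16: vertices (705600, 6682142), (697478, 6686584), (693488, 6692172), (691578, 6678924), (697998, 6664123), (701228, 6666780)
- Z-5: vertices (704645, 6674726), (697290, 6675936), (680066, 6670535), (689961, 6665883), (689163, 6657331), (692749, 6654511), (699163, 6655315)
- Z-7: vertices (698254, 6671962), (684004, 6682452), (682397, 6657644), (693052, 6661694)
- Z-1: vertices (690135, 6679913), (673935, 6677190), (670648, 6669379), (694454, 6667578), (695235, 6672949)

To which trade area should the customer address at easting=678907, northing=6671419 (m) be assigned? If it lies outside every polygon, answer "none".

Cast a ray rightward from (678907, 6671419). For each polygon, the edges (by vertex number in listed order) whose endpoints lie on opposite sides of northing = 6671419, where each meets that height, and whether that is right or left of the point:
Z-11: 3–4 at easting≈683033.8 (right), 4–5 at easting≈689308.1 (right) → 2 crossings.
Z-3: no edge straddles that height → 0 crossings.
Z-16: 4–5 at easting≈694833.3 (right), 6–1 at easting≈702548.3 (right) → 2 crossings.
Z-5: 2–3 at easting≈682885.1 (right), 7–1 at easting≈703711.0 (right) → 2 crossings.
Z-7: 2–3 at easting≈683289.3 (right), 4–1 at easting≈697978.9 (right) → 2 crossings.
Z-1: 2–3 at easting≈671506.5 (left), 4–5 at easting≈695012.5 (right) → 1 crossing.
Only Z-1 has an odd count, so the point is inside Z-1.

Z-1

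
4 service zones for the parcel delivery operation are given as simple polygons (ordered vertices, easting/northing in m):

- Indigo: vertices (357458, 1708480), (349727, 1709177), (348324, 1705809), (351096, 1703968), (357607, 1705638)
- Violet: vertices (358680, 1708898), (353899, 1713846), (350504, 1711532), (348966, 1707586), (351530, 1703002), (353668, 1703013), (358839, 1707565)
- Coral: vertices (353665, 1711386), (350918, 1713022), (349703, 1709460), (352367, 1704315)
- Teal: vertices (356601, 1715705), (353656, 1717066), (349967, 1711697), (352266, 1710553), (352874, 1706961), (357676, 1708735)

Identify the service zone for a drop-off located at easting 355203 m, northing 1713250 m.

Teal

Cast a ray rightward from (355203, 1713250). For each polygon, the edges (by vertex number in listed order) whose endpoints lie on opposite sides of northing = 1713250, where each meets that height, and whether that is right or left of the point:
Indigo: no edge straddles that height → 0 crossings.
Violet: 1–2 at easting≈354474.9 (left), 2–3 at easting≈353024.6 (left) → 0 crossings.
Coral: no edge straddles that height → 0 crossings.
Teal: 2–3 at easting≈351034.1 (left), 6–1 at easting≈356979.6 (right) → 1 crossing.
Only Teal has an odd count, so the point is inside Teal.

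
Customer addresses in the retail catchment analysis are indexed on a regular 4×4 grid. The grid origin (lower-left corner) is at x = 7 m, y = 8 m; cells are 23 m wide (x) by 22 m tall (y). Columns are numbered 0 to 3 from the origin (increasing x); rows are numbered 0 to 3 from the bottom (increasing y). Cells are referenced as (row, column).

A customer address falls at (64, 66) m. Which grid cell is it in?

Column index: ⌊(64 − 7) / 23⌋ = ⌊2.478⌋ = 2
Row offset from origin: ⌊(66 − 8) / 22⌋ = ⌊2.636⌋ = 2 → row 2

(2, 2)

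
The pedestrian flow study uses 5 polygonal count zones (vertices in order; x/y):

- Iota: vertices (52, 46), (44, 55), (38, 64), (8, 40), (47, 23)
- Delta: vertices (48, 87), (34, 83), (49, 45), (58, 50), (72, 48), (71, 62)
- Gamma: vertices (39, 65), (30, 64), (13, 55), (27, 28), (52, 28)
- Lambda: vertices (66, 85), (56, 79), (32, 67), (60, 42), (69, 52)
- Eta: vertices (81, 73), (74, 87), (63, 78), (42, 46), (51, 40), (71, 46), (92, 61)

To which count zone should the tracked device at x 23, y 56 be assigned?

Cast a ray rightward from (23, 56). For each polygon, the edges (by vertex number in listed order) whose endpoints lie on opposite sides of y = 56, where each meets that height, and whether that is right or left of the point:
Iota: 2–3 at x≈43.3 (right), 3–4 at x≈28.0 (right) → 2 crossings.
Delta: 2–3 at x≈44.7 (right), 5–6 at x≈71.4 (right) → 2 crossings.
Gamma: 2–3 at x≈14.9 (left), 5–1 at x≈42.2 (right) → 1 crossing.
Lambda: 3–4 at x≈44.3 (right), 5–1 at x≈68.6 (right) → 2 crossings.
Eta: 3–4 at x≈48.6 (right), 6–7 at x≈85.0 (right) → 2 crossings.
Only Gamma has an odd count, so the point is inside Gamma.

Gamma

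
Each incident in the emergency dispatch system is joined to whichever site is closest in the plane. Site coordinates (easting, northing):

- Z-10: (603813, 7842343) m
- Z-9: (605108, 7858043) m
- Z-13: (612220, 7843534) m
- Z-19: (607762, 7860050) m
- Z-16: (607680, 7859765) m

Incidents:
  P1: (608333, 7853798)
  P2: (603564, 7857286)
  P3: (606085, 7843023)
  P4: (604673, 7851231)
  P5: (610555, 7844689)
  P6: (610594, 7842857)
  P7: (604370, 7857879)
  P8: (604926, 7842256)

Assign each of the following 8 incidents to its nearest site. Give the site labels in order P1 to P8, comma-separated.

P1 → Z-9 (d²=28420650.00)
P2 → Z-9 (d²=2956985.00)
P3 → Z-10 (d²=5624384.00)
P4 → Z-9 (d²=46592569.00)
P5 → Z-13 (d²=4106250.00)
P6 → Z-13 (d²=3102205.00)
P7 → Z-9 (d²=571540.00)
P8 → Z-10 (d²=1246338.00)

Z-9, Z-9, Z-10, Z-9, Z-13, Z-13, Z-9, Z-10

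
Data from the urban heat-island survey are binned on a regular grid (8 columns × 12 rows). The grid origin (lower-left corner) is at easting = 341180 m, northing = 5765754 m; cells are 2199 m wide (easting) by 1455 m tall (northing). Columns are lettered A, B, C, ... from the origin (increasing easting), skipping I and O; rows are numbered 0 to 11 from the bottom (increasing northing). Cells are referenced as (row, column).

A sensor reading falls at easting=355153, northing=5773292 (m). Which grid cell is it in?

Column index: ⌊(355153 − 341180) / 2199⌋ = ⌊6.354⌋ = 6 → column G
Row offset from origin: ⌊(5773292 − 5765754) / 1455⌋ = ⌊5.181⌋ = 5 → row 5

(5, G)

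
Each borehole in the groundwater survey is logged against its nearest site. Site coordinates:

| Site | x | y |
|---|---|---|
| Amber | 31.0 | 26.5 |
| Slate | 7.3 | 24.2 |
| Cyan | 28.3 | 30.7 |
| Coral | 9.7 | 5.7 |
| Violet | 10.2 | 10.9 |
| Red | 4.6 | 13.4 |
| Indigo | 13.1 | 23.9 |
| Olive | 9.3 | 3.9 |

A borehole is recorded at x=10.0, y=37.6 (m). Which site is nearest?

Squared distances to each site:
Amber: 564.210; Slate: 186.850; Cyan: 382.500; Coral: 1017.700; Violet: 712.930; Red: 614.800; Indigo: 197.300; Olive: 1136.180.
Minimum at Slate.

Slate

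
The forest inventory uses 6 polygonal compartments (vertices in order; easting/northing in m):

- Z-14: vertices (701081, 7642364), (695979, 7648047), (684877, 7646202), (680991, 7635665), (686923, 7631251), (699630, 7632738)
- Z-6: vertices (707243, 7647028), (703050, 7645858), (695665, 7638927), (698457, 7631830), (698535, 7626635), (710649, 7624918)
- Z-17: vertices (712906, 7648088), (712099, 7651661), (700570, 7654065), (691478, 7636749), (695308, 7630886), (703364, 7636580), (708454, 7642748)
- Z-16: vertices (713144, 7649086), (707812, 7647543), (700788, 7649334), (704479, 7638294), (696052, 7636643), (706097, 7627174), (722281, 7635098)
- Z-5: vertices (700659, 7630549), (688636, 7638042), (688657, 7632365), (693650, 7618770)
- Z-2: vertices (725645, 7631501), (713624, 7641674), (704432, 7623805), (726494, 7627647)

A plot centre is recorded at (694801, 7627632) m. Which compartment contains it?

Z-5

Cast a ray rightward from (694801, 7627632). For each polygon, the edges (by vertex number in listed order) whose endpoints lie on opposite sides of northing = 7627632, where each meets that height, and whether that is right or left of the point:
Z-14: no edge straddles that height → 0 crossings.
Z-6: 4–5 at easting≈698520.0 (right), 6–1 at easting≈710230.9 (right) → 2 crossings.
Z-17: no edge straddles that height → 0 crossings.
Z-16: 5–6 at easting≈705611.1 (right), 6–7 at easting≈707032.4 (right) → 2 crossings.
Z-5: 3–4 at easting≈690395.3 (left), 4–1 at easting≈698923.3 (right) → 1 crossing.
Z-2: 2–3 at easting≈706400.6 (right), 3–4 at easting≈726407.9 (right) → 2 crossings.
Only Z-5 has an odd count, so the point is inside Z-5.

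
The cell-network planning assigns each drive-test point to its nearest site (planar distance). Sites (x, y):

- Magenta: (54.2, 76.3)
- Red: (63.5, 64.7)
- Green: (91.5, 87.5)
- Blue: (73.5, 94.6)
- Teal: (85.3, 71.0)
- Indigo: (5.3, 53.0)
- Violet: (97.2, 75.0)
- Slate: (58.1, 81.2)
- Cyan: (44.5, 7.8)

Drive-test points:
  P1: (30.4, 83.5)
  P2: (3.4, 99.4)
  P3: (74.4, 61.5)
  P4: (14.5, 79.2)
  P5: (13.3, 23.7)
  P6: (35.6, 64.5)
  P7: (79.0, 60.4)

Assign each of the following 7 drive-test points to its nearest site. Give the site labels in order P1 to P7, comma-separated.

P1 → Magenta (d²=618.28)
P2 → Indigo (d²=2156.57)
P3 → Red (d²=129.05)
P4 → Indigo (d²=771.08)
P5 → Indigo (d²=922.49)
P6 → Magenta (d²=485.20)
P7 → Teal (d²=152.05)

Magenta, Indigo, Red, Indigo, Indigo, Magenta, Teal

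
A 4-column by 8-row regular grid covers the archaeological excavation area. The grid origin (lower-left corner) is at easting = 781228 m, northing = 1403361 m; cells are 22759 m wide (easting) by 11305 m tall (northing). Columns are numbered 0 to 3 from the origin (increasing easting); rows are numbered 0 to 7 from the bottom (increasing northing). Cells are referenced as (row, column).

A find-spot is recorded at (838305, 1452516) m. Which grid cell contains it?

(4, 2)

Column index: ⌊(838305 − 781228) / 22759⌋ = ⌊2.508⌋ = 2
Row offset from origin: ⌊(1452516 − 1403361) / 11305⌋ = ⌊4.348⌋ = 4 → row 4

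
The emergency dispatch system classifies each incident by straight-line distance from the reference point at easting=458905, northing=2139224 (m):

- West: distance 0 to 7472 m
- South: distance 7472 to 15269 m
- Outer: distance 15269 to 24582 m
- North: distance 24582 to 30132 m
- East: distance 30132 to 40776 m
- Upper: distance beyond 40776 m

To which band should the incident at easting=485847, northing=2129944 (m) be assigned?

Distance = √((485847−458905)² + (2129944−2139224)²) = √(725871364.000 + 86118400.000) = 28495.434 m.
24582 ≤ 28495.434 < 30132 → North.

North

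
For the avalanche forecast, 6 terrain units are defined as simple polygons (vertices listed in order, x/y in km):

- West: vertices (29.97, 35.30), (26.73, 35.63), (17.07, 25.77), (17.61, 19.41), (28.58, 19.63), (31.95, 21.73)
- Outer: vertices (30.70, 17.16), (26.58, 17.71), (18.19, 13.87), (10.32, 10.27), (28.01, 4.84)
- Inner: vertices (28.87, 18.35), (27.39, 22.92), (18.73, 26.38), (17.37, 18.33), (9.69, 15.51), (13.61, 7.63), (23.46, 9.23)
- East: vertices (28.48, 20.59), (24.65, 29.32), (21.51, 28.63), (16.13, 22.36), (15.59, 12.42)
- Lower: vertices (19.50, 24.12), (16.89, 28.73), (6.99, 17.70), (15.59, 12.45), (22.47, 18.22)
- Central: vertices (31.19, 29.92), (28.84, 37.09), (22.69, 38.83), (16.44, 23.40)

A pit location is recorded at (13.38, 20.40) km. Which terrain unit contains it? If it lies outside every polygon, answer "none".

Lower

Cast a ray rightward from (13.38, 20.40). For each polygon, the edges (by vertex number in listed order) whose endpoints lie on opposite sides of y = 20.40, where each meets that height, and whether that is right or left of the point:
West: 3–4 at x≈17.526 (right), 5–6 at x≈29.816 (right) → 2 crossings.
Outer: no edge straddles that height → 0 crossings.
Inner: 1–2 at x≈28.206 (right), 3–4 at x≈17.720 (right) → 2 crossings.
East: 4–5 at x≈16.024 (right), 5–1 at x≈28.180 (right) → 2 crossings.
Lower: 2–3 at x≈9.413 (left), 5–1 at x≈21.373 (right) → 1 crossing.
Central: no edge straddles that height → 0 crossings.
Only Lower has an odd count, so the point is inside Lower.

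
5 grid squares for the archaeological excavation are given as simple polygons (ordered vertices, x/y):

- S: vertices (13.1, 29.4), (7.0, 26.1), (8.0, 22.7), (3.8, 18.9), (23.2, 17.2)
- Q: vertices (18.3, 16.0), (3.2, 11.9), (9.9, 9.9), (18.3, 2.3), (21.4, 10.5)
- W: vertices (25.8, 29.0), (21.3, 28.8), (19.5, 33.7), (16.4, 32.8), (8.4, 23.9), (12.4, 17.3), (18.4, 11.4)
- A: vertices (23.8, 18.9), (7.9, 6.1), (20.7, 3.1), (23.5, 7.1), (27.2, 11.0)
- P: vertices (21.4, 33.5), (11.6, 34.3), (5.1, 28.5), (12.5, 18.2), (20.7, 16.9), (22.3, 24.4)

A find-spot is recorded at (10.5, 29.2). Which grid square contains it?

Cast a ray rightward from (10.5, 29.2). For each polygon, the edges (by vertex number in listed order) whose endpoints lie on opposite sides of y = 29.2, where each meets that height, and whether that is right or left of the point:
S: 1–2 at x≈12.73 (right), 5–1 at x≈13.27 (right) → 2 crossings.
Q: no edge straddles that height → 0 crossings.
W: 2–3 at x≈21.15 (right), 4–5 at x≈13.16 (right) → 2 crossings.
A: no edge straddles that height → 0 crossings.
P: 2–3 at x≈5.88 (left), 6–1 at x≈21.83 (right) → 1 crossing.
Only P has an odd count, so the point is inside P.

P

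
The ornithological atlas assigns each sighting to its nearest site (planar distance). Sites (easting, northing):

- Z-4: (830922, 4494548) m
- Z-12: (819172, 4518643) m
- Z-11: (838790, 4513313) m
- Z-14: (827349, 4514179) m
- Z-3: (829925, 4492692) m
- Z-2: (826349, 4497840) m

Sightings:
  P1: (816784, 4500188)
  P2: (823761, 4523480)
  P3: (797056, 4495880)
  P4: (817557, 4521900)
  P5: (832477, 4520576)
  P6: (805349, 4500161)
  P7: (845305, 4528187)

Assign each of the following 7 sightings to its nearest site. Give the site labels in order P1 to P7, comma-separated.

Z-2, Z-12, Z-2, Z-12, Z-14, Z-2, Z-11

P1 → Z-2 (d²=97002329.00)
P2 → Z-12 (d²=44455490.00)
P3 → Z-2 (d²=861921449.00)
P4 → Z-12 (d²=13216274.00)
P5 → Z-14 (d²=67217993.00)
P6 → Z-2 (d²=446387041.00)
P7 → Z-11 (d²=263681101.00)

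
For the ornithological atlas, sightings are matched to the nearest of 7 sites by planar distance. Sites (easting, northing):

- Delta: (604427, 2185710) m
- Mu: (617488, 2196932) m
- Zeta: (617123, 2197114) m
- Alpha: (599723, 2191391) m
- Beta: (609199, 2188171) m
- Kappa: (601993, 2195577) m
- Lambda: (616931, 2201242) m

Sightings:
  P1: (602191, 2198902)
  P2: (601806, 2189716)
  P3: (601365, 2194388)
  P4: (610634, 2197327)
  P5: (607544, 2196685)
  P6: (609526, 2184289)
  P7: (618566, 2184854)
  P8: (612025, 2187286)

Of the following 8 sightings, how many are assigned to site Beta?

P1 → Kappa
P2 → Alpha
P3 → Kappa
P4 → Zeta
P5 → Kappa
P6 → Beta
P7 → Beta
P8 → Beta
3 of the 8 go to Beta.

3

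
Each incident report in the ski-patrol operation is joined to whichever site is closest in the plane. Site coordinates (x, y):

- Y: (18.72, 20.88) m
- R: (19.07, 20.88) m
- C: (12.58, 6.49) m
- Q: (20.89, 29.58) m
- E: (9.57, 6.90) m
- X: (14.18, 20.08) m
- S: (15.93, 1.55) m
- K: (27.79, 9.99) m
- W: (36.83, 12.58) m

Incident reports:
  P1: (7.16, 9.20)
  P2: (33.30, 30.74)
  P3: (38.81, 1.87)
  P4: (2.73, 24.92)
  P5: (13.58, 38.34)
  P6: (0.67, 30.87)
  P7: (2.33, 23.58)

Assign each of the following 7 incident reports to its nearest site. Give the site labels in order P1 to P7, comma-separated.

P1 → E (d²=11.10)
P2 → Q (d²=155.35)
P3 → W (d²=118.62)
P4 → X (d²=154.53)
P5 → Q (d²=130.17)
P6 → X (d²=298.94)
P7 → X (d²=152.67)

E, Q, W, X, Q, X, X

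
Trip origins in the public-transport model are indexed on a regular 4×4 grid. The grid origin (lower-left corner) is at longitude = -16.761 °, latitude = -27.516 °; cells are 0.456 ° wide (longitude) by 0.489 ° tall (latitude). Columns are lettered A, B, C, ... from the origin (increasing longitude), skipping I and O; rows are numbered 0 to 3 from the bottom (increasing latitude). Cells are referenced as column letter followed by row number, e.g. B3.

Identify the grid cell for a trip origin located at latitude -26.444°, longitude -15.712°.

Column index: ⌊(-15.712 − -16.761) / 0.456⌋ = ⌊2.300⌋ = 2 → column C
Row offset from origin: ⌊(-26.444 − -27.516) / 0.489⌋ = ⌊2.192⌋ = 2 → row 2

C2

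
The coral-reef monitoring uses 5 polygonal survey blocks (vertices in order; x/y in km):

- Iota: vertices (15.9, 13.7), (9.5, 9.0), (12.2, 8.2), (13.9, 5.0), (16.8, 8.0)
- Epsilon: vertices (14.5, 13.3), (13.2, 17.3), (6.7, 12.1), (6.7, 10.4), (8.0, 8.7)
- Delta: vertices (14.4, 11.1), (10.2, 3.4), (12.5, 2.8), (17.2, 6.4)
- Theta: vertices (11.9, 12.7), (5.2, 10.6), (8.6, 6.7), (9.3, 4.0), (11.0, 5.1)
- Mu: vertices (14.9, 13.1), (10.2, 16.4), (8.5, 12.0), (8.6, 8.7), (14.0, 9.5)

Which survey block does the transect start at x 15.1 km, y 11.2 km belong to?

Cast a ray rightward from (15.1, 11.2). For each polygon, the edges (by vertex number in listed order) whose endpoints lie on opposite sides of y = 11.2, where each meets that height, and whether that is right or left of the point:
Iota: 1–2 at x≈12.50 (left), 5–1 at x≈16.29 (right) → 1 crossing.
Epsilon: 3–4 at x≈6.70 (left), 5–1 at x≈11.53 (left) → 0 crossings.
Delta: no edge straddles that height → 0 crossings.
Theta: 1–2 at x≈7.11 (left), 5–1 at x≈11.72 (left) → 0 crossings.
Mu: 3–4 at x≈8.52 (left), 5–1 at x≈14.43 (left) → 0 crossings.
Only Iota has an odd count, so the point is inside Iota.

Iota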